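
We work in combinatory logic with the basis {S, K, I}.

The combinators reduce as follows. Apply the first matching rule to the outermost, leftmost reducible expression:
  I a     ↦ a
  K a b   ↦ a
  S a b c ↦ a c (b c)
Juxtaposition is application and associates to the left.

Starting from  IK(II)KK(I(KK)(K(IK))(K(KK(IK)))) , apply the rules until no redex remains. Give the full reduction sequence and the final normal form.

Answer: normal form = K(K(KK))  (in 7 steps)

Working:
  start: IK(II)KK(I(KK)(K(IK))(K(KK(IK))))
  →1  K(II)KK(I(KK)(K(IK))(K(KK(IK))))
  →2  IIK(I(KK)(K(IK))(K(KK(IK))))
  →3  IK(I(KK)(K(IK))(K(KK(IK))))
  →4  K(I(KK)(K(IK))(K(KK(IK))))
  →5  K(KK(K(IK))(K(KK(IK))))
  →6  K(K(K(KK(IK))))
  →7  K(K(KK))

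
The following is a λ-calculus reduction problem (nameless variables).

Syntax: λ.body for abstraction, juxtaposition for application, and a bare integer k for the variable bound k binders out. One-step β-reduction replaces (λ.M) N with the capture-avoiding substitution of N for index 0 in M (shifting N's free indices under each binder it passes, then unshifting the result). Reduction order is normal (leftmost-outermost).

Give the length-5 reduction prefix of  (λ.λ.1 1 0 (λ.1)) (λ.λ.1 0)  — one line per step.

  start: (λ.λ.1 1 0 (λ.1)) (λ.λ.1 0)
  [1] λ.(λ.λ.1 0) (λ.λ.1 0) 0 (λ.1)
  [2] λ.(λ.(λ.λ.1 0) 0) 0 (λ.1)
  [3] λ.(λ.λ.1 0) 0 (λ.1)
  [4] λ.(λ.1 0) (λ.1)
  [5] λ.0 (λ.1)

Answer: after 5 steps: λ.0 (λ.1)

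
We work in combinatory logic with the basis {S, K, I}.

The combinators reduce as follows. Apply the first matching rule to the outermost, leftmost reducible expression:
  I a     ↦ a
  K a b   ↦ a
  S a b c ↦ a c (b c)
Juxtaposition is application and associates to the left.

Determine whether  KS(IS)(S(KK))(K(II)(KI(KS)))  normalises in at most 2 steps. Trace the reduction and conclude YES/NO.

Answer: NO — after 2 steps the term is S(S(KK))(II), not yet normal

Derivation:
  start: KS(IS)(S(KK))(K(II)(KI(KS)))
  →1  S(S(KK))(K(II)(KI(KS)))
  →2  S(S(KK))(II)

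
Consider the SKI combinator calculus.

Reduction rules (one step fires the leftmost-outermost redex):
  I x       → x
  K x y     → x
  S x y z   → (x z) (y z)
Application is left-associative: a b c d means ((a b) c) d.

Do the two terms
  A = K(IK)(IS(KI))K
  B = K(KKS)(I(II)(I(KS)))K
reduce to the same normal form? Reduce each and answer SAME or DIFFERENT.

Term A:
  start: K(IK)(IS(KI))K
  step 1: IKK
  step 2: KK

Term B:
  start: K(KKS)(I(II)(I(KS)))K
  step 1: KKSK
  step 2: KK

Answer: SAME — A ⇓ KK, B ⇓ KK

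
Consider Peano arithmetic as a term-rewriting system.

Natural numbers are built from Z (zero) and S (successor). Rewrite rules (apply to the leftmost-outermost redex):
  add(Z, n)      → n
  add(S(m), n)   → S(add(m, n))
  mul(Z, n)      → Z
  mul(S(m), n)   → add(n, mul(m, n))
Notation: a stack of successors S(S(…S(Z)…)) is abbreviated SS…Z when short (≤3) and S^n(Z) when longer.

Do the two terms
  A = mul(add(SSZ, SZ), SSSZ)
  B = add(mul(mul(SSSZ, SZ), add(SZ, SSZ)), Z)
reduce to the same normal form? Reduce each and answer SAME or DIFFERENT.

Answer: SAME — A ⇓ S^9(Z), B ⇓ S^9(Z)

Derivation:
Term A:
  start: mul(add(SSZ, SZ), SSSZ)
  [1] mul(S(add(SZ, SZ)), SSSZ)
  [2] add(SSSZ, mul(add(SZ, SZ), SSSZ))
  [3] S(add(SSZ, mul(add(SZ, SZ), SSSZ)))
  [4] S(S(add(SZ, mul(add(SZ, SZ), SSSZ))))
  [5] S(S(S(add(Z, mul(add(SZ, SZ), SSSZ)))))
  [6] S(S(S(mul(add(SZ, SZ), SSSZ))))
  [7] S(S(S(mul(S(add(Z, SZ)), SSSZ))))
  [8] S(S(S(add(SSSZ, mul(add(Z, SZ), SSSZ)))))
  [9] S(S(S(S(add(SSZ, mul(add(Z, SZ), SSSZ))))))
  [10] S(S(S(S(S(add(SZ, mul(add(Z, SZ), SSSZ)))))))
  [11] S(S(S(S(S(S(add(Z, mul(add(Z, SZ), SSSZ))))))))
  [12] S(S(S(S(S(S(mul(add(Z, SZ), SSSZ)))))))
  [13] S(S(S(S(S(S(mul(SZ, SSSZ)))))))
  [14] S(S(S(S(S(S(add(SSSZ, mul(Z, SSSZ))))))))
  [15] S(S(S(S(S(S(S(add(SSZ, mul(Z, SSSZ)))))))))
  [16] S(S(S(S(S(S(S(S(add(SZ, mul(Z, SSSZ))))))))))
  [17] S(S(S(S(S(S(S(S(S(add(Z, mul(Z, SSSZ)))))))))))
  [18] S(S(S(S(S(S(S(S(S(mul(Z, SSSZ))))))))))
  [19] S^9(Z)

Term B:
  start: add(mul(mul(SSSZ, SZ), add(SZ, SSZ)), Z)
  [1] add(mul(add(SZ, mul(SSZ, SZ)), add(SZ, SSZ)), Z)
  [2] add(mul(S(add(Z, mul(SSZ, SZ))), add(SZ, SSZ)), Z)
  [3] add(add(add(SZ, SSZ), mul(add(Z, mul(SSZ, SZ)), add(SZ, SSZ))), Z)
  [4] add(add(S(add(Z, SSZ)), mul(add(Z, mul(SSZ, SZ)), add(SZ, SSZ))), Z)
  [5] add(S(add(add(Z, SSZ), mul(add(Z, mul(SSZ, SZ)), add(SZ, SSZ)))), Z)
  [6] S(add(add(add(Z, SSZ), mul(add(Z, mul(SSZ, SZ)), add(SZ, SSZ))), Z))
  [7] S(add(add(SSZ, mul(add(Z, mul(SSZ, SZ)), add(SZ, SSZ))), Z))
  [8] S(add(S(add(SZ, mul(add(Z, mul(SSZ, SZ)), add(SZ, SSZ)))), Z))
  [9] S(S(add(add(SZ, mul(add(Z, mul(SSZ, SZ)), add(SZ, SSZ))), Z)))
  [10] S(S(add(S(add(Z, mul(add(Z, mul(SSZ, SZ)), add(SZ, SSZ)))), Z)))
  [11] S(S(S(add(add(Z, mul(add(Z, mul(SSZ, SZ)), add(SZ, SSZ))), Z))))
  [12] S(S(S(add(mul(add(Z, mul(SSZ, SZ)), add(SZ, SSZ)), Z))))
  [13] S(S(S(add(mul(mul(SSZ, SZ), add(SZ, SSZ)), Z))))
  [14] S(S(S(add(mul(add(SZ, mul(SZ, SZ)), add(SZ, SSZ)), Z))))
  [15] S(S(S(add(mul(S(add(Z, mul(SZ, SZ))), add(SZ, SSZ)), Z))))
  [16] S(S(S(add(add(add(SZ, SSZ), mul(add(Z, mul(SZ, SZ)), add(SZ, SSZ))), Z))))
  [17] S(S(S(add(add(S(add(Z, SSZ)), mul(add(Z, mul(SZ, SZ)), add(SZ, SSZ))), Z))))
  [18] S(S(S(add(S(add(add(Z, SSZ), mul(add(Z, mul(SZ, SZ)), add(SZ, SSZ)))), Z))))
  [19] S(S(S(S(add(add(add(Z, SSZ), mul(add(Z, mul(SZ, SZ)), add(SZ, SSZ))), Z)))))
  [20] S(S(S(S(add(add(SSZ, mul(add(Z, mul(SZ, SZ)), add(SZ, SSZ))), Z)))))
  [21] S(S(S(S(add(S(add(SZ, mul(add(Z, mul(SZ, SZ)), add(SZ, SSZ)))), Z)))))
  [22] S(S(S(S(S(add(add(SZ, mul(add(Z, mul(SZ, SZ)), add(SZ, SSZ))), Z))))))
  [23] S(S(S(S(S(add(S(add(Z, mul(add(Z, mul(SZ, SZ)), add(SZ, SSZ)))), Z))))))
  [24] S(S(S(S(S(S(add(add(Z, mul(add(Z, mul(SZ, SZ)), add(SZ, SSZ))), Z)))))))
  [25] S(S(S(S(S(S(add(mul(add(Z, mul(SZ, SZ)), add(SZ, SSZ)), Z)))))))
  [26] S(S(S(S(S(S(add(mul(mul(SZ, SZ), add(SZ, SSZ)), Z)))))))
  [27] S(S(S(S(S(S(add(mul(add(SZ, mul(Z, SZ)), add(SZ, SSZ)), Z)))))))
  [28] S(S(S(S(S(S(add(mul(S(add(Z, mul(Z, SZ))), add(SZ, SSZ)), Z)))))))
  [29] S(S(S(S(S(S(add(add(add(SZ, SSZ), mul(add(Z, mul(Z, SZ)), add(SZ, SSZ))), Z)))))))
  [30] S(S(S(S(S(S(add(add(S(add(Z, SSZ)), mul(add(Z, mul(Z, SZ)), add(SZ, SSZ))), Z)))))))
  [31] S(S(S(S(S(S(add(S(add(add(Z, SSZ), mul(add(Z, mul(Z, SZ)), add(SZ, SSZ)))), Z)))))))
  [32] S(S(S(S(S(S(S(add(add(add(Z, SSZ), mul(add(Z, mul(Z, SZ)), add(SZ, SSZ))), Z))))))))
  [33] S(S(S(S(S(S(S(add(add(SSZ, mul(add(Z, mul(Z, SZ)), add(SZ, SSZ))), Z))))))))
  [34] S(S(S(S(S(S(S(add(S(add(SZ, mul(add(Z, mul(Z, SZ)), add(SZ, SSZ)))), Z))))))))
  [35] S(S(S(S(S(S(S(S(add(add(SZ, mul(add(Z, mul(Z, SZ)), add(SZ, SSZ))), Z)))))))))
  [36] S(S(S(S(S(S(S(S(add(S(add(Z, mul(add(Z, mul(Z, SZ)), add(SZ, SSZ)))), Z)))))))))
  [37] S(S(S(S(S(S(S(S(S(add(add(Z, mul(add(Z, mul(Z, SZ)), add(SZ, SSZ))), Z))))))))))
  [38] S(S(S(S(S(S(S(S(S(add(mul(add(Z, mul(Z, SZ)), add(SZ, SSZ)), Z))))))))))
  [39] S(S(S(S(S(S(S(S(S(add(mul(mul(Z, SZ), add(SZ, SSZ)), Z))))))))))
  [40] S(S(S(S(S(S(S(S(S(add(mul(Z, add(SZ, SSZ)), Z))))))))))
  [41] S(S(S(S(S(S(S(S(S(add(Z, Z))))))))))
  [42] S^9(Z)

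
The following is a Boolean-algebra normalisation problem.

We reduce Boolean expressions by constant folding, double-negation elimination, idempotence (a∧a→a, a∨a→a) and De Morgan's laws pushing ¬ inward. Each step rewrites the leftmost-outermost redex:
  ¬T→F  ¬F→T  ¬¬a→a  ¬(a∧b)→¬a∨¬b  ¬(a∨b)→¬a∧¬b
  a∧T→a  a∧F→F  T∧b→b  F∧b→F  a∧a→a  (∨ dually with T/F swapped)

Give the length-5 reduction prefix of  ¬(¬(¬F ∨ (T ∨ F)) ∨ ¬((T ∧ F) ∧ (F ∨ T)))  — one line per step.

  start: ¬(¬(¬F ∨ (T ∨ F)) ∨ ¬((T ∧ F) ∧ (F ∨ T)))
  step 1: ¬¬(¬F ∨ (T ∨ F)) ∧ ¬¬((T ∧ F) ∧ (F ∨ T))
  step 2: (¬F ∨ (T ∨ F)) ∧ ¬¬((T ∧ F) ∧ (F ∨ T))
  step 3: (T ∨ (T ∨ F)) ∧ ¬¬((T ∧ F) ∧ (F ∨ T))
  step 4: T ∧ ¬¬((T ∧ F) ∧ (F ∨ T))
  step 5: ¬¬((T ∧ F) ∧ (F ∨ T))

Answer: after 5 steps: ¬¬((T ∧ F) ∧ (F ∨ T))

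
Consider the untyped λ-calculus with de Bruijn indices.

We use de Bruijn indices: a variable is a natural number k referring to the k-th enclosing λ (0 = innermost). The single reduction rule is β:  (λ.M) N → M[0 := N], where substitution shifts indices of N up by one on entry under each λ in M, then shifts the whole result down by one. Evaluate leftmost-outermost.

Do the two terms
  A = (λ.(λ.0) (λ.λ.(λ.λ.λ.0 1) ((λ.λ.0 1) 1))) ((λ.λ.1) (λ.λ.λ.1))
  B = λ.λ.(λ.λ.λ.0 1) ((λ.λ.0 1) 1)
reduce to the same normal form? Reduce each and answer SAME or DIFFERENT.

Term A:
  start: (λ.(λ.0) (λ.λ.(λ.λ.λ.0 1) ((λ.λ.0 1) 1))) ((λ.λ.1) (λ.λ.λ.1))
  →1  (λ.0) (λ.λ.(λ.λ.λ.0 1) ((λ.λ.0 1) 1))
  →2  λ.λ.(λ.λ.λ.0 1) ((λ.λ.0 1) 1)
  →3  λ.λ.λ.λ.0 1

Term B:
  start: λ.λ.(λ.λ.λ.0 1) ((λ.λ.0 1) 1)
  →1  λ.λ.λ.λ.0 1

Answer: SAME — A ⇓ λ.λ.λ.λ.0 1, B ⇓ λ.λ.λ.λ.0 1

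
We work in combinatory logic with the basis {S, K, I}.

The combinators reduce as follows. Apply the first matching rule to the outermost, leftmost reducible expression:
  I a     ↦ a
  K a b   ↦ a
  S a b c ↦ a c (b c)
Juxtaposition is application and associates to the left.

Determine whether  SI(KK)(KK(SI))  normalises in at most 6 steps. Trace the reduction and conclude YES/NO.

Answer: YES — reaches normal form KK in 4 ≤ 6 steps

Working:
  start: SI(KK)(KK(SI))
  →1  I(KK(SI))(KK(KK(SI)))
  →2  KK(SI)(KK(KK(SI)))
  →3  K(KK(KK(SI)))
  →4  KK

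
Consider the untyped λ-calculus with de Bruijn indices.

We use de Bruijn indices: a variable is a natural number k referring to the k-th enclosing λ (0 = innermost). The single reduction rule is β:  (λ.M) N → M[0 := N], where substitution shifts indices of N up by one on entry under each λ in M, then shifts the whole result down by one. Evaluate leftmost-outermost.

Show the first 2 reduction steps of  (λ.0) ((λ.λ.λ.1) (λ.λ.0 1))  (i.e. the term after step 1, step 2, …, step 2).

  start: (λ.0) ((λ.λ.λ.1) (λ.λ.0 1))
  [1] (λ.λ.λ.1) (λ.λ.0 1)
  [2] λ.λ.1

Answer: after 2 steps: λ.λ.1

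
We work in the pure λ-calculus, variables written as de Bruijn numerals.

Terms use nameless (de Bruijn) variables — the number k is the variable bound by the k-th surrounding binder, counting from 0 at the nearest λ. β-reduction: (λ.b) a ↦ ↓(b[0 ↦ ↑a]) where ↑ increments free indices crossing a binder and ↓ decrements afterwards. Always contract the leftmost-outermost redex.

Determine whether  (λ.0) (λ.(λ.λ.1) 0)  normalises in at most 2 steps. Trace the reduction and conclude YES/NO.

  start: (λ.0) (λ.(λ.λ.1) 0)
  [1] λ.(λ.λ.1) 0
  [2] λ.λ.1

Answer: YES — reaches normal form λ.λ.1 in 2 ≤ 2 steps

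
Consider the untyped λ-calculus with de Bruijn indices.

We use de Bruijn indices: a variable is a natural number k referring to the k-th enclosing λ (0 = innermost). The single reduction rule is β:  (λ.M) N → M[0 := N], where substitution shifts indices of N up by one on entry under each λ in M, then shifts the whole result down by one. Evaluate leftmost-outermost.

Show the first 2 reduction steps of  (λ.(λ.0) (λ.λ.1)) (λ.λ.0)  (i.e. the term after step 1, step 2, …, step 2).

  start: (λ.(λ.0) (λ.λ.1)) (λ.λ.0)
  →1  (λ.0) (λ.λ.1)
  →2  λ.λ.1

Answer: after 2 steps: λ.λ.1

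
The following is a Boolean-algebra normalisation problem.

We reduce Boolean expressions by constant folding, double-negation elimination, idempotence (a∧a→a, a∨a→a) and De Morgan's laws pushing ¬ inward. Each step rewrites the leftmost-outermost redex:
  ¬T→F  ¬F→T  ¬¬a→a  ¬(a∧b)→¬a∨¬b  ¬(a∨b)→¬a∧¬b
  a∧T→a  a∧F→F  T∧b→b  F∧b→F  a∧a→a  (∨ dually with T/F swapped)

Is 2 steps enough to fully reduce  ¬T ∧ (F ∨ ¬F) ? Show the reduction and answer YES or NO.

Answer: YES — reaches normal form F in 2 ≤ 2 steps

Reduction:
  start: ¬T ∧ (F ∨ ¬F)
  [1] F ∧ (F ∨ ¬F)
  [2] F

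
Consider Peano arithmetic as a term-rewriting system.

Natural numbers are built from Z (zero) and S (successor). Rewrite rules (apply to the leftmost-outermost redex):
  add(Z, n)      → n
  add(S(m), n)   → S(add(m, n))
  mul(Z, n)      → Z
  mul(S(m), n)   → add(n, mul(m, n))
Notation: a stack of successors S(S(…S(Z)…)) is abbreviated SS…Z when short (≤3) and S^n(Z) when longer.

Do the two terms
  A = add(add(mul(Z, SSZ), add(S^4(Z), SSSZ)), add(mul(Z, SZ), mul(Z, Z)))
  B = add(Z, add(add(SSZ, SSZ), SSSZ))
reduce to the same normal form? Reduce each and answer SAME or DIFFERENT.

Term A:
  start: add(add(mul(Z, SSZ), add(S^4(Z), SSSZ)), add(mul(Z, SZ), mul(Z, Z)))
  [1] add(add(Z, add(S^4(Z), SSSZ)), add(mul(Z, SZ), mul(Z, Z)))
  [2] add(add(S^4(Z), SSSZ), add(mul(Z, SZ), mul(Z, Z)))
  [3] add(S(add(SSSZ, SSSZ)), add(mul(Z, SZ), mul(Z, Z)))
  [4] S(add(add(SSSZ, SSSZ), add(mul(Z, SZ), mul(Z, Z))))
  [5] S(add(S(add(SSZ, SSSZ)), add(mul(Z, SZ), mul(Z, Z))))
  [6] S(S(add(add(SSZ, SSSZ), add(mul(Z, SZ), mul(Z, Z)))))
  [7] S(S(add(S(add(SZ, SSSZ)), add(mul(Z, SZ), mul(Z, Z)))))
  [8] S(S(S(add(add(SZ, SSSZ), add(mul(Z, SZ), mul(Z, Z))))))
  [9] S(S(S(add(S(add(Z, SSSZ)), add(mul(Z, SZ), mul(Z, Z))))))
  [10] S(S(S(S(add(add(Z, SSSZ), add(mul(Z, SZ), mul(Z, Z)))))))
  [11] S(S(S(S(add(SSSZ, add(mul(Z, SZ), mul(Z, Z)))))))
  [12] S(S(S(S(S(add(SSZ, add(mul(Z, SZ), mul(Z, Z))))))))
  [13] S(S(S(S(S(S(add(SZ, add(mul(Z, SZ), mul(Z, Z)))))))))
  [14] S(S(S(S(S(S(S(add(Z, add(mul(Z, SZ), mul(Z, Z))))))))))
  [15] S(S(S(S(S(S(S(add(mul(Z, SZ), mul(Z, Z)))))))))
  [16] S(S(S(S(S(S(S(add(Z, mul(Z, Z)))))))))
  [17] S(S(S(S(S(S(S(mul(Z, Z))))))))
  [18] S^7(Z)

Term B:
  start: add(Z, add(add(SSZ, SSZ), SSSZ))
  [1] add(add(SSZ, SSZ), SSSZ)
  [2] add(S(add(SZ, SSZ)), SSSZ)
  [3] S(add(add(SZ, SSZ), SSSZ))
  [4] S(add(S(add(Z, SSZ)), SSSZ))
  [5] S(S(add(add(Z, SSZ), SSSZ)))
  [6] S(S(add(SSZ, SSSZ)))
  [7] S(S(S(add(SZ, SSSZ))))
  [8] S(S(S(S(add(Z, SSSZ)))))
  [9] S^7(Z)

Answer: SAME — A ⇓ S^7(Z), B ⇓ S^7(Z)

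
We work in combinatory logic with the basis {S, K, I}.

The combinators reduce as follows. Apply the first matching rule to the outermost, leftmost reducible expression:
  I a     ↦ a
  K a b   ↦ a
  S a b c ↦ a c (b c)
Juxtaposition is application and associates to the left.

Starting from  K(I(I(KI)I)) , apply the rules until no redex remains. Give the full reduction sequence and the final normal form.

Answer: normal form = KI  (in 3 steps)

Working:
  start: K(I(I(KI)I))
  [1] K(I(KI)I)
  [2] K(KII)
  [3] KI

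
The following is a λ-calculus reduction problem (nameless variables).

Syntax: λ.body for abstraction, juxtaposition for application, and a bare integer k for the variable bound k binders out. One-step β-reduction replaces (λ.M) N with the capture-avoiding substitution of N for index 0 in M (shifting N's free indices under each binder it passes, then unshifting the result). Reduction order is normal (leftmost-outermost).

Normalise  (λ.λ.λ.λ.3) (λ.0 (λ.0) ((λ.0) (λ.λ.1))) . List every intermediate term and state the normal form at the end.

  start: (λ.λ.λ.λ.3) (λ.0 (λ.0) ((λ.0) (λ.λ.1)))
  [1] λ.λ.λ.λ.0 (λ.0) ((λ.0) (λ.λ.1))
  [2] λ.λ.λ.λ.0 (λ.0) (λ.λ.1)

Answer: normal form = λ.λ.λ.λ.0 (λ.0) (λ.λ.1)  (in 2 steps)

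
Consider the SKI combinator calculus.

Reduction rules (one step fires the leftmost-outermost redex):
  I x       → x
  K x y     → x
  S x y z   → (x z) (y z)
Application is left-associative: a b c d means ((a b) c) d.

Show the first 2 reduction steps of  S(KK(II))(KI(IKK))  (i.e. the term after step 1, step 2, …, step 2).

Answer: after 2 steps: SKI

Derivation:
  start: S(KK(II))(KI(IKK))
  →1  SK(KI(IKK))
  →2  SKI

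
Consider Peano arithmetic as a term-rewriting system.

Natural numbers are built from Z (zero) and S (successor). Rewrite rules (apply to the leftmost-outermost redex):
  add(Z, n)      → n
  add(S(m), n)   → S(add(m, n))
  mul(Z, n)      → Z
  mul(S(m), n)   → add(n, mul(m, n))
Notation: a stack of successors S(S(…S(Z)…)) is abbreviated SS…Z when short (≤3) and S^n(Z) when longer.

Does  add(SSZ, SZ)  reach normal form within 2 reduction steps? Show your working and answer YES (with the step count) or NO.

  start: add(SSZ, SZ)
  step 1: S(add(SZ, SZ))
  step 2: S(S(add(Z, SZ)))

Answer: NO — after 2 steps the term is S(S(add(Z, SZ))), not yet normal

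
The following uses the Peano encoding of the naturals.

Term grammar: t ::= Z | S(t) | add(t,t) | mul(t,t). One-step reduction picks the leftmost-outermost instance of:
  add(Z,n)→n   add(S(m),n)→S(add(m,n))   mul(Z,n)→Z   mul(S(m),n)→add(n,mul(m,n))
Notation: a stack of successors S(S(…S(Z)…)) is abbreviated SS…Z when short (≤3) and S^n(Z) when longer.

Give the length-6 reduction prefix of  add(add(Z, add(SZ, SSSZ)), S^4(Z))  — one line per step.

  start: add(add(Z, add(SZ, SSSZ)), S^4(Z))
  [1] add(add(SZ, SSSZ), S^4(Z))
  [2] add(S(add(Z, SSSZ)), S^4(Z))
  [3] S(add(add(Z, SSSZ), S^4(Z)))
  [4] S(add(SSSZ, S^4(Z)))
  [5] S(S(add(SSZ, S^4(Z))))
  [6] S(S(S(add(SZ, S^4(Z)))))

Answer: after 6 steps: S(S(S(add(SZ, S^4(Z)))))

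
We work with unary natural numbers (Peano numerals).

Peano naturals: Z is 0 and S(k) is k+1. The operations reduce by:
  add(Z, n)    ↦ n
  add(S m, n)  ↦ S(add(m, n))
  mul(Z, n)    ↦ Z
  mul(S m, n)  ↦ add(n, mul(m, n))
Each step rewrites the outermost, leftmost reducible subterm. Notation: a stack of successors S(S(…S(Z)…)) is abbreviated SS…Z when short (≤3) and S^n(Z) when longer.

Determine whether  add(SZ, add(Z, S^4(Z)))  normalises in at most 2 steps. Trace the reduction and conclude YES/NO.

  start: add(SZ, add(Z, S^4(Z)))
  step 1: S(add(Z, add(Z, S^4(Z))))
  step 2: S(add(Z, S^4(Z)))

Answer: NO — after 2 steps the term is S(add(Z, S^4(Z))), not yet normal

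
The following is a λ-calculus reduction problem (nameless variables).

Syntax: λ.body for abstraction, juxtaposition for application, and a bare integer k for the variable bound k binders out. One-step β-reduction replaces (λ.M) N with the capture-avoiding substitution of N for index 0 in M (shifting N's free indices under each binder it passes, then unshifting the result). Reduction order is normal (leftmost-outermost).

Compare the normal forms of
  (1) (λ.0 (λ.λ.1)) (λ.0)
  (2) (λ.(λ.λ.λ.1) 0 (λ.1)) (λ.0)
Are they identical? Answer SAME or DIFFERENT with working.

Answer: DIFFERENT — A ⇓ λ.λ.1, B ⇓ λ.λ.λ.0

Derivation:
Term A:
  start: (λ.0 (λ.λ.1)) (λ.0)
  step 1: (λ.0) (λ.λ.1)
  step 2: λ.λ.1

Term B:
  start: (λ.(λ.λ.λ.1) 0 (λ.1)) (λ.0)
  step 1: (λ.λ.λ.1) (λ.0) (λ.λ.0)
  step 2: (λ.λ.1) (λ.λ.0)
  step 3: λ.λ.λ.0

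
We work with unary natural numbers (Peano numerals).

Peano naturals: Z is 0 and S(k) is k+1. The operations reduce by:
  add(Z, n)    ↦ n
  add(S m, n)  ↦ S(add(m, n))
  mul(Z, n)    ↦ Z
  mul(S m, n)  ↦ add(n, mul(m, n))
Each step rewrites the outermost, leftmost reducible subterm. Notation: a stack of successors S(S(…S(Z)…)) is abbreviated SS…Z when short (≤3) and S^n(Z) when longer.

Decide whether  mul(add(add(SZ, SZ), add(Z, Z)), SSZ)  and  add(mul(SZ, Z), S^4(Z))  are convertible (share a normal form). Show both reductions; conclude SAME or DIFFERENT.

Term A:
  start: mul(add(add(SZ, SZ), add(Z, Z)), SSZ)
  [1] mul(add(S(add(Z, SZ)), add(Z, Z)), SSZ)
  [2] mul(S(add(add(Z, SZ), add(Z, Z))), SSZ)
  [3] add(SSZ, mul(add(add(Z, SZ), add(Z, Z)), SSZ))
  [4] S(add(SZ, mul(add(add(Z, SZ), add(Z, Z)), SSZ)))
  [5] S(S(add(Z, mul(add(add(Z, SZ), add(Z, Z)), SSZ))))
  [6] S(S(mul(add(add(Z, SZ), add(Z, Z)), SSZ)))
  [7] S(S(mul(add(SZ, add(Z, Z)), SSZ)))
  [8] S(S(mul(S(add(Z, add(Z, Z))), SSZ)))
  [9] S(S(add(SSZ, mul(add(Z, add(Z, Z)), SSZ))))
  [10] S(S(S(add(SZ, mul(add(Z, add(Z, Z)), SSZ)))))
  [11] S(S(S(S(add(Z, mul(add(Z, add(Z, Z)), SSZ))))))
  [12] S(S(S(S(mul(add(Z, add(Z, Z)), SSZ)))))
  [13] S(S(S(S(mul(add(Z, Z), SSZ)))))
  [14] S(S(S(S(mul(Z, SSZ)))))
  [15] S^4(Z)

Term B:
  start: add(mul(SZ, Z), S^4(Z))
  [1] add(add(Z, mul(Z, Z)), S^4(Z))
  [2] add(mul(Z, Z), S^4(Z))
  [3] add(Z, S^4(Z))
  [4] S^4(Z)

Answer: SAME — A ⇓ S^4(Z), B ⇓ S^4(Z)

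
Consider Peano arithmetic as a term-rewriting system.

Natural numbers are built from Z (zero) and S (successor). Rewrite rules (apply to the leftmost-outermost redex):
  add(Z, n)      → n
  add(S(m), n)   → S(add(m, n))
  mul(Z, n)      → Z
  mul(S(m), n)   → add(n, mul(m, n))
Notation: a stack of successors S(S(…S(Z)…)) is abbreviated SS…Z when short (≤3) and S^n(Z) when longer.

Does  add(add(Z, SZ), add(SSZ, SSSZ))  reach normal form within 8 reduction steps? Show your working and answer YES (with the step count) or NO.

Answer: YES — reaches normal form S^6(Z) in 6 ≤ 8 steps

Reduction:
  start: add(add(Z, SZ), add(SSZ, SSSZ))
  step 1: add(SZ, add(SSZ, SSSZ))
  step 2: S(add(Z, add(SSZ, SSSZ)))
  step 3: S(add(SSZ, SSSZ))
  step 4: S(S(add(SZ, SSSZ)))
  step 5: S(S(S(add(Z, SSSZ))))
  step 6: S^6(Z)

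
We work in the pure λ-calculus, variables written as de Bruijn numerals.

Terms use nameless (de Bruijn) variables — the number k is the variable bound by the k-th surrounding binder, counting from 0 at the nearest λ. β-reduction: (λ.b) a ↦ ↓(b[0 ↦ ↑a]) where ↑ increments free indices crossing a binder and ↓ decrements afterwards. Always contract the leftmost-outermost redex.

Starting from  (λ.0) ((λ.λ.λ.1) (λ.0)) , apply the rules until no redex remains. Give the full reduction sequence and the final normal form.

  start: (λ.0) ((λ.λ.λ.1) (λ.0))
  →1  (λ.λ.λ.1) (λ.0)
  →2  λ.λ.1

Answer: normal form = λ.λ.1  (in 2 steps)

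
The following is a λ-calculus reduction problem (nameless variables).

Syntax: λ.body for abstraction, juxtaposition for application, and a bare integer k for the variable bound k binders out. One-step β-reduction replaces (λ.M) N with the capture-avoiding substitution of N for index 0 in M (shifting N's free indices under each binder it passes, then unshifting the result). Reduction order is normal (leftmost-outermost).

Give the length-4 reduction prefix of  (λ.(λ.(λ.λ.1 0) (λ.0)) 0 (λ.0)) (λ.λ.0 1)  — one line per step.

Answer: after 4 steps: (λ.0) (λ.0)

Derivation:
  start: (λ.(λ.(λ.λ.1 0) (λ.0)) 0 (λ.0)) (λ.λ.0 1)
  →1  (λ.(λ.λ.1 0) (λ.0)) (λ.λ.0 1) (λ.0)
  →2  (λ.λ.1 0) (λ.0) (λ.0)
  →3  (λ.(λ.0) 0) (λ.0)
  →4  (λ.0) (λ.0)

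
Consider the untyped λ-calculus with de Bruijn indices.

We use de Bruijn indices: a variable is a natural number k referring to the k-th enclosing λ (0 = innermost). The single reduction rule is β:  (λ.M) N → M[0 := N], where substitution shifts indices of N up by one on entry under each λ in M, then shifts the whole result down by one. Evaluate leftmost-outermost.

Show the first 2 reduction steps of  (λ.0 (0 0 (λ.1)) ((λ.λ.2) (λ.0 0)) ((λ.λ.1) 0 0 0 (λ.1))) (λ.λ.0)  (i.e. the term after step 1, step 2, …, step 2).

  start: (λ.0 (0 0 (λ.1)) ((λ.λ.2) (λ.0 0)) ((λ.λ.1) 0 0 0 (λ.1))) (λ.λ.0)
  step 1: (λ.λ.0) ((λ.λ.0) (λ.λ.0) (λ.λ.λ.0)) ((λ.λ.λ.λ.0) (λ.0 0)) ((λ.λ.1) (λ.λ.0) (λ.λ.0) (λ.λ.0) (λ.λ.λ.0))
  step 2: (λ.0) ((λ.λ.λ.λ.0) (λ.0 0)) ((λ.λ.1) (λ.λ.0) (λ.λ.0) (λ.λ.0) (λ.λ.λ.0))

Answer: after 2 steps: (λ.0) ((λ.λ.λ.λ.0) (λ.0 0)) ((λ.λ.1) (λ.λ.0) (λ.λ.0) (λ.λ.0) (λ.λ.λ.0))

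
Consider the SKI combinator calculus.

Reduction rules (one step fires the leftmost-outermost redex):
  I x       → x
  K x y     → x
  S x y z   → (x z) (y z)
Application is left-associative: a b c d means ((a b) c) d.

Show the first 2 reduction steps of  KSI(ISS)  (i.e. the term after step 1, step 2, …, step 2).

  start: KSI(ISS)
  [1] S(ISS)
  [2] S(SS)

Answer: after 2 steps: S(SS)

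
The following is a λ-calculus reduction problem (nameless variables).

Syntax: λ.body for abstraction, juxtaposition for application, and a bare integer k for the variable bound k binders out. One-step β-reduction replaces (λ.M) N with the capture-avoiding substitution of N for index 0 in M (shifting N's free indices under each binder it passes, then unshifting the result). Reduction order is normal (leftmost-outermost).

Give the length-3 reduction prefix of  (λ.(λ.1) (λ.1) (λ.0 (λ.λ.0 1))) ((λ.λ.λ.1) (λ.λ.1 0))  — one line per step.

Answer: after 3 steps: (λ.λ.1) (λ.0 (λ.λ.0 1))

Working:
  start: (λ.(λ.1) (λ.1) (λ.0 (λ.λ.0 1))) ((λ.λ.λ.1) (λ.λ.1 0))
  step 1: (λ.(λ.λ.λ.1) (λ.λ.1 0)) (λ.(λ.λ.λ.1) (λ.λ.1 0)) (λ.0 (λ.λ.0 1))
  step 2: (λ.λ.λ.1) (λ.λ.1 0) (λ.0 (λ.λ.0 1))
  step 3: (λ.λ.1) (λ.0 (λ.λ.0 1))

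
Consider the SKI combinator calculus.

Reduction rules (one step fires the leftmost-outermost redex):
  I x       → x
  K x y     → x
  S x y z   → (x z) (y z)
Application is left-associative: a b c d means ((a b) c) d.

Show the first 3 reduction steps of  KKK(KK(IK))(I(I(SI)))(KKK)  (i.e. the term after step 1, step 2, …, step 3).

Answer: after 3 steps: K(KKK)

Reduction:
  start: KKK(KK(IK))(I(I(SI)))(KKK)
  →1  K(KK(IK))(I(I(SI)))(KKK)
  →2  KK(IK)(KKK)
  →3  K(KKK)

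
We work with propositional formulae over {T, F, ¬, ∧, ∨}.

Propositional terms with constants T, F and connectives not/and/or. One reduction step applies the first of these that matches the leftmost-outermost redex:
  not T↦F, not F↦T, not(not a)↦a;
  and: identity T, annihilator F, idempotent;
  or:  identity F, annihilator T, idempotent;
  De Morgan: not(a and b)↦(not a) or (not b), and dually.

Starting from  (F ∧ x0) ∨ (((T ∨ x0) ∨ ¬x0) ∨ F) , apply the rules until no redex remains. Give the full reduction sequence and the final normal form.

Answer: normal form = T  (in 5 steps)

Working:
  start: (F ∧ x0) ∨ (((T ∨ x0) ∨ ¬x0) ∨ F)
  [1] F ∨ (((T ∨ x0) ∨ ¬x0) ∨ F)
  [2] ((T ∨ x0) ∨ ¬x0) ∨ F
  [3] (T ∨ x0) ∨ ¬x0
  [4] T ∨ ¬x0
  [5] T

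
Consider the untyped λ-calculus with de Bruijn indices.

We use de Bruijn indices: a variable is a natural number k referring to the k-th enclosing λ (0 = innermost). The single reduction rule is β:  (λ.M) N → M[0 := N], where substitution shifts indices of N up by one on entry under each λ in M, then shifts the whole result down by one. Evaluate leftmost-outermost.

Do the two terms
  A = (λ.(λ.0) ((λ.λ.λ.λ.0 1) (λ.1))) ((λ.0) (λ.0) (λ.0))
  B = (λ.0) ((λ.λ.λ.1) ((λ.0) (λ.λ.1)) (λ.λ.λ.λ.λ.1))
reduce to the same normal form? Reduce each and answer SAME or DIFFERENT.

Answer: DIFFERENT — A ⇓ λ.λ.λ.0 1, B ⇓ λ.λ.λ.λ.λ.λ.1

Derivation:
Term A:
  start: (λ.(λ.0) ((λ.λ.λ.λ.0 1) (λ.1))) ((λ.0) (λ.0) (λ.0))
  →1  (λ.0) ((λ.λ.λ.λ.0 1) (λ.(λ.0) (λ.0) (λ.0)))
  →2  (λ.λ.λ.λ.0 1) (λ.(λ.0) (λ.0) (λ.0))
  →3  λ.λ.λ.0 1

Term B:
  start: (λ.0) ((λ.λ.λ.1) ((λ.0) (λ.λ.1)) (λ.λ.λ.λ.λ.1))
  →1  (λ.λ.λ.1) ((λ.0) (λ.λ.1)) (λ.λ.λ.λ.λ.1)
  →2  (λ.λ.1) (λ.λ.λ.λ.λ.1)
  →3  λ.λ.λ.λ.λ.λ.1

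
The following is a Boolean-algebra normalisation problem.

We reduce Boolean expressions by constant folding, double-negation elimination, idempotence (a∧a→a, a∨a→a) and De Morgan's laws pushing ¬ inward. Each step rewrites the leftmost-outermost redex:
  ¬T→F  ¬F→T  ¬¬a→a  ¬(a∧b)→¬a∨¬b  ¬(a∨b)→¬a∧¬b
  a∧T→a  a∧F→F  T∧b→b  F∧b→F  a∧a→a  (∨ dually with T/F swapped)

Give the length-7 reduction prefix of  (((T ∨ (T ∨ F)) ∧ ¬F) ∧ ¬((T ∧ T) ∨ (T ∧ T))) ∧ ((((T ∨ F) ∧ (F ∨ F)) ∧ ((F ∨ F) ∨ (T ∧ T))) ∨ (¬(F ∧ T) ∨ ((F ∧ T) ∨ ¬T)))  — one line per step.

Answer: after 7 steps: (¬T ∨ ¬T) ∧ ((((T ∨ F) ∧ (F ∨ F)) ∧ ((F ∨ F) ∨ (T ∧ T))) ∨ (¬(F ∧ T) ∨ ((F ∧ T) ∨ ¬T)))

Derivation:
  start: (((T ∨ (T ∨ F)) ∧ ¬F) ∧ ¬((T ∧ T) ∨ (T ∧ T))) ∧ ((((T ∨ F) ∧ (F ∨ F)) ∧ ((F ∨ F) ∨ (T ∧ T))) ∨ (¬(F ∧ T) ∨ ((F ∧ T) ∨ ¬T)))
  step 1: ((T ∧ ¬F) ∧ ¬((T ∧ T) ∨ (T ∧ T))) ∧ ((((T ∨ F) ∧ (F ∨ F)) ∧ ((F ∨ F) ∨ (T ∧ T))) ∨ (¬(F ∧ T) ∨ ((F ∧ T) ∨ ¬T)))
  step 2: (¬F ∧ ¬((T ∧ T) ∨ (T ∧ T))) ∧ ((((T ∨ F) ∧ (F ∨ F)) ∧ ((F ∨ F) ∨ (T ∧ T))) ∨ (¬(F ∧ T) ∨ ((F ∧ T) ∨ ¬T)))
  step 3: (T ∧ ¬((T ∧ T) ∨ (T ∧ T))) ∧ ((((T ∨ F) ∧ (F ∨ F)) ∧ ((F ∨ F) ∨ (T ∧ T))) ∨ (¬(F ∧ T) ∨ ((F ∧ T) ∨ ¬T)))
  step 4: ¬((T ∧ T) ∨ (T ∧ T)) ∧ ((((T ∨ F) ∧ (F ∨ F)) ∧ ((F ∨ F) ∨ (T ∧ T))) ∨ (¬(F ∧ T) ∨ ((F ∧ T) ∨ ¬T)))
  step 5: (¬(T ∧ T) ∧ ¬(T ∧ T)) ∧ ((((T ∨ F) ∧ (F ∨ F)) ∧ ((F ∨ F) ∨ (T ∧ T))) ∨ (¬(F ∧ T) ∨ ((F ∧ T) ∨ ¬T)))
  step 6: ¬(T ∧ T) ∧ ((((T ∨ F) ∧ (F ∨ F)) ∧ ((F ∨ F) ∨ (T ∧ T))) ∨ (¬(F ∧ T) ∨ ((F ∧ T) ∨ ¬T)))
  step 7: (¬T ∨ ¬T) ∧ ((((T ∨ F) ∧ (F ∨ F)) ∧ ((F ∨ F) ∨ (T ∧ T))) ∨ (¬(F ∧ T) ∨ ((F ∧ T) ∨ ¬T)))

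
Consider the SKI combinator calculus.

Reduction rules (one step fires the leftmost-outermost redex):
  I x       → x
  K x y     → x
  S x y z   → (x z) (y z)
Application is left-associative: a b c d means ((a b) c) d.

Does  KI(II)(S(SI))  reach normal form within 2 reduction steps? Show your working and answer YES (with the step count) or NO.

Answer: YES — reaches normal form S(SI) in 2 ≤ 2 steps

Working:
  start: KI(II)(S(SI))
  step 1: I(S(SI))
  step 2: S(SI)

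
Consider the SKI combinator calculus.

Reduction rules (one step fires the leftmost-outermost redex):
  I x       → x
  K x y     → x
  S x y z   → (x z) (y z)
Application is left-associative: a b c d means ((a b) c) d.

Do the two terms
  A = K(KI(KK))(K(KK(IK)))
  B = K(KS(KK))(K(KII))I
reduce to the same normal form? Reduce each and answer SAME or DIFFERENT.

Term A:
  start: K(KI(KK))(K(KK(IK)))
  [1] KI(KK)
  [2] I

Term B:
  start: K(KS(KK))(K(KII))I
  [1] KS(KK)I
  [2] SI

Answer: DIFFERENT — A ⇓ I, B ⇓ SI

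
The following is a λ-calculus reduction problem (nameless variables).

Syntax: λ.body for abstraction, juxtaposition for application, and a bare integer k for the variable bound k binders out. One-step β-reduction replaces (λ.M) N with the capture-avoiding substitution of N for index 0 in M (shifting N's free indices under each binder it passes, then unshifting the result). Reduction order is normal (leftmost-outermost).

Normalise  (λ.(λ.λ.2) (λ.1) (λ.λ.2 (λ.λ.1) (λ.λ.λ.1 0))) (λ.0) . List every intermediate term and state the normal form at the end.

  start: (λ.(λ.λ.2) (λ.1) (λ.λ.2 (λ.λ.1) (λ.λ.λ.1 0))) (λ.0)
  step 1: (λ.λ.λ.0) (λ.λ.0) (λ.λ.(λ.0) (λ.λ.1) (λ.λ.λ.1 0))
  step 2: (λ.λ.0) (λ.λ.(λ.0) (λ.λ.1) (λ.λ.λ.1 0))
  step 3: λ.0

Answer: normal form = λ.0  (in 3 steps)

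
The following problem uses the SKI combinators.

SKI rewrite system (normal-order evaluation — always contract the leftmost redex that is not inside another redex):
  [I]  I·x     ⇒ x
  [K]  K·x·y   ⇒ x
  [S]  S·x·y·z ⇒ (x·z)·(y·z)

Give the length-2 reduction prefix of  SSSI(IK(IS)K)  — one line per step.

Answer: after 2 steps: I(IK(IS)K)(SI(IK(IS)K))

Derivation:
  start: SSSI(IK(IS)K)
  →1  SI(SI)(IK(IS)K)
  →2  I(IK(IS)K)(SI(IK(IS)K))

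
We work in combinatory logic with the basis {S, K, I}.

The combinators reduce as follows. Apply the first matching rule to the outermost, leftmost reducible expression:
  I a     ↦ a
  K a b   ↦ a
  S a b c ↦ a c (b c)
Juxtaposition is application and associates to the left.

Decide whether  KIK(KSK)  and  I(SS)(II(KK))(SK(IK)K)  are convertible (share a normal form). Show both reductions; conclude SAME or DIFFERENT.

Term A:
  start: KIK(KSK)
  →1  I(KSK)
  →2  KSK
  →3  S

Term B:
  start: I(SS)(II(KK))(SK(IK)K)
  →1  SS(II(KK))(SK(IK)K)
  →2  S(SK(IK)K)(II(KK)(SK(IK)K))
  →3  S(KK(IKK))(II(KK)(SK(IK)K))
  →4  SK(II(KK)(SK(IK)K))
  →5  SK(I(KK)(SK(IK)K))
  →6  SK(KK(SK(IK)K))
  →7  SKK

Answer: DIFFERENT — A ⇓ S, B ⇓ SKK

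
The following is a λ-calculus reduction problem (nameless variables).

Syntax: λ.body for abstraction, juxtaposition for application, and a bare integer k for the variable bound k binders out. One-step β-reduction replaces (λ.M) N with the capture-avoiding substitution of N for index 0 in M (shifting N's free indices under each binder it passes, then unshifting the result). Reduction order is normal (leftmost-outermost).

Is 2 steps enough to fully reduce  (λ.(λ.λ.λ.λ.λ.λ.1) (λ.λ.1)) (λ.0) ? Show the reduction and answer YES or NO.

  start: (λ.(λ.λ.λ.λ.λ.λ.1) (λ.λ.1)) (λ.0)
  →1  (λ.λ.λ.λ.λ.λ.1) (λ.λ.1)
  →2  λ.λ.λ.λ.λ.1

Answer: YES — reaches normal form λ.λ.λ.λ.λ.1 in 2 ≤ 2 steps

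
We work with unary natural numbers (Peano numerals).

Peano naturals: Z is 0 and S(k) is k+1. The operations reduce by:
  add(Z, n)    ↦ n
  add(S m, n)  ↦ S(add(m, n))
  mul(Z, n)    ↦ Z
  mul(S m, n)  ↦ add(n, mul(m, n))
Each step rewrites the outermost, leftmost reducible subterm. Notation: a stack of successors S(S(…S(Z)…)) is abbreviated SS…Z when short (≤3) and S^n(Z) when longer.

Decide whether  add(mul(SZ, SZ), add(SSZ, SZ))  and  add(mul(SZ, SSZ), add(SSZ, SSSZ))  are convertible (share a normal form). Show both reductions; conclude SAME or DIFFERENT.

Answer: DIFFERENT — A ⇓ S^4(Z), B ⇓ S^7(Z)

Reduction:
Term A:
  start: add(mul(SZ, SZ), add(SSZ, SZ))
  step 1: add(add(SZ, mul(Z, SZ)), add(SSZ, SZ))
  step 2: add(S(add(Z, mul(Z, SZ))), add(SSZ, SZ))
  step 3: S(add(add(Z, mul(Z, SZ)), add(SSZ, SZ)))
  step 4: S(add(mul(Z, SZ), add(SSZ, SZ)))
  step 5: S(add(Z, add(SSZ, SZ)))
  step 6: S(add(SSZ, SZ))
  step 7: S(S(add(SZ, SZ)))
  step 8: S(S(S(add(Z, SZ))))
  step 9: S^4(Z)

Term B:
  start: add(mul(SZ, SSZ), add(SSZ, SSSZ))
  step 1: add(add(SSZ, mul(Z, SSZ)), add(SSZ, SSSZ))
  step 2: add(S(add(SZ, mul(Z, SSZ))), add(SSZ, SSSZ))
  step 3: S(add(add(SZ, mul(Z, SSZ)), add(SSZ, SSSZ)))
  step 4: S(add(S(add(Z, mul(Z, SSZ))), add(SSZ, SSSZ)))
  step 5: S(S(add(add(Z, mul(Z, SSZ)), add(SSZ, SSSZ))))
  step 6: S(S(add(mul(Z, SSZ), add(SSZ, SSSZ))))
  step 7: S(S(add(Z, add(SSZ, SSSZ))))
  step 8: S(S(add(SSZ, SSSZ)))
  step 9: S(S(S(add(SZ, SSSZ))))
  step 10: S(S(S(S(add(Z, SSSZ)))))
  step 11: S^7(Z)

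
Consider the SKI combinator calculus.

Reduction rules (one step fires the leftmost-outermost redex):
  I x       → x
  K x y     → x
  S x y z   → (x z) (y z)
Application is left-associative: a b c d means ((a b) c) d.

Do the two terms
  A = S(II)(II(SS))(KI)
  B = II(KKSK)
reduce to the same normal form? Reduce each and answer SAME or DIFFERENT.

Answer: DIFFERENT — A ⇓ I, B ⇓ KK

Reduction:
Term A:
  start: S(II)(II(SS))(KI)
  [1] II(KI)(II(SS)(KI))
  [2] I(KI)(II(SS)(KI))
  [3] KI(II(SS)(KI))
  [4] I

Term B:
  start: II(KKSK)
  [1] I(KKSK)
  [2] KKSK
  [3] KK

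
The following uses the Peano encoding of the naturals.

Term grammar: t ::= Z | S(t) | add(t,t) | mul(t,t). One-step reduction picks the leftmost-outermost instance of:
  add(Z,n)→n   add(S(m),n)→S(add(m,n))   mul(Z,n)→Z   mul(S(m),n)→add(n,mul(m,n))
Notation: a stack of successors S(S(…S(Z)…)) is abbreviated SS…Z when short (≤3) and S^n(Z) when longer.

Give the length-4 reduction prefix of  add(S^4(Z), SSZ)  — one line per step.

Answer: after 4 steps: S(S(S(S(add(Z, SSZ)))))

Reduction:
  start: add(S^4(Z), SSZ)
  step 1: S(add(SSSZ, SSZ))
  step 2: S(S(add(SSZ, SSZ)))
  step 3: S(S(S(add(SZ, SSZ))))
  step 4: S(S(S(S(add(Z, SSZ)))))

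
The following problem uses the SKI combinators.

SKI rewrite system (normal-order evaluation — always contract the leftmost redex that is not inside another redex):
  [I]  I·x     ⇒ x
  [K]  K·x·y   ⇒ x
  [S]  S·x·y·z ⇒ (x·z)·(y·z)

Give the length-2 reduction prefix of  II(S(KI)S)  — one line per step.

Answer: after 2 steps: S(KI)S

Working:
  start: II(S(KI)S)
  step 1: I(S(KI)S)
  step 2: S(KI)S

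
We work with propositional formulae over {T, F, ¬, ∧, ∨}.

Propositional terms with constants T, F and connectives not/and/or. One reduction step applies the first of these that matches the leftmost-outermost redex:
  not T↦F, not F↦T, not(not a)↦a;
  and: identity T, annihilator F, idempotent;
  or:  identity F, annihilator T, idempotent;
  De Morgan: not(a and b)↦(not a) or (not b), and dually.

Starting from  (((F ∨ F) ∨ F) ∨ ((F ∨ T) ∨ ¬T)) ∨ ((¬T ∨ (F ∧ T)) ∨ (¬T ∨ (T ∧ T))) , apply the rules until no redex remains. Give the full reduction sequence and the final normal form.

  start: (((F ∨ F) ∨ F) ∨ ((F ∨ T) ∨ ¬T)) ∨ ((¬T ∨ (F ∧ T)) ∨ (¬T ∨ (T ∧ T)))
  step 1: ((F ∨ F) ∨ ((F ∨ T) ∨ ¬T)) ∨ ((¬T ∨ (F ∧ T)) ∨ (¬T ∨ (T ∧ T)))
  step 2: (F ∨ ((F ∨ T) ∨ ¬T)) ∨ ((¬T ∨ (F ∧ T)) ∨ (¬T ∨ (T ∧ T)))
  step 3: ((F ∨ T) ∨ ¬T) ∨ ((¬T ∨ (F ∧ T)) ∨ (¬T ∨ (T ∧ T)))
  step 4: (T ∨ ¬T) ∨ ((¬T ∨ (F ∧ T)) ∨ (¬T ∨ (T ∧ T)))
  step 5: T ∨ ((¬T ∨ (F ∧ T)) ∨ (¬T ∨ (T ∧ T)))
  step 6: T

Answer: normal form = T  (in 6 steps)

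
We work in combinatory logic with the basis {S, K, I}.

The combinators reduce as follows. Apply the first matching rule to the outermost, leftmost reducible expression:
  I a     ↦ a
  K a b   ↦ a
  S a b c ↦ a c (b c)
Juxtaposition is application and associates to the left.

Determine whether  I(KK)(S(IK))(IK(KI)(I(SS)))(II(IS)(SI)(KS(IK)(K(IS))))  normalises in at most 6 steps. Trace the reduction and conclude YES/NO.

  start: I(KK)(S(IK))(IK(KI)(I(SS)))(II(IS)(SI)(KS(IK)(K(IS))))
  [1] KK(S(IK))(IK(KI)(I(SS)))(II(IS)(SI)(KS(IK)(K(IS))))
  [2] K(IK(KI)(I(SS)))(II(IS)(SI)(KS(IK)(K(IS))))
  [3] IK(KI)(I(SS))
  [4] K(KI)(I(SS))
  [5] KI

Answer: YES — reaches normal form KI in 5 ≤ 6 steps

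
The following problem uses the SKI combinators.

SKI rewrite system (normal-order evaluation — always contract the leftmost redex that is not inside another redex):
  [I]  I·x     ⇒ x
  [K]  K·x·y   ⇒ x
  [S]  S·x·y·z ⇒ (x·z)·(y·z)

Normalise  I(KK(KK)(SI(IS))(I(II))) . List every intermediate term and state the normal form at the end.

Answer: normal form = SIS  (in 4 steps)

Derivation:
  start: I(KK(KK)(SI(IS))(I(II)))
  step 1: KK(KK)(SI(IS))(I(II))
  step 2: K(SI(IS))(I(II))
  step 3: SI(IS)
  step 4: SIS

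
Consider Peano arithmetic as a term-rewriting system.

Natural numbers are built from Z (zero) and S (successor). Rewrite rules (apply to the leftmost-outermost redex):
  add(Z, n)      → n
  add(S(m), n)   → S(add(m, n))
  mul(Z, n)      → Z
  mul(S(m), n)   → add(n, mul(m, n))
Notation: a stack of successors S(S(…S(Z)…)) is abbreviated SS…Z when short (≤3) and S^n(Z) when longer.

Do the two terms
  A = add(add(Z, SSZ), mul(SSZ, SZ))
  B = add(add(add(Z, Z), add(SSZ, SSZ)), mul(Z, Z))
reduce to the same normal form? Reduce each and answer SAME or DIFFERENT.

Answer: SAME — A ⇓ S^4(Z), B ⇓ S^4(Z)

Reduction:
Term A:
  start: add(add(Z, SSZ), mul(SSZ, SZ))
  →1  add(SSZ, mul(SSZ, SZ))
  →2  S(add(SZ, mul(SSZ, SZ)))
  →3  S(S(add(Z, mul(SSZ, SZ))))
  →4  S(S(mul(SSZ, SZ)))
  →5  S(S(add(SZ, mul(SZ, SZ))))
  →6  S(S(S(add(Z, mul(SZ, SZ)))))
  →7  S(S(S(mul(SZ, SZ))))
  →8  S(S(S(add(SZ, mul(Z, SZ)))))
  →9  S(S(S(S(add(Z, mul(Z, SZ))))))
  →10  S(S(S(S(mul(Z, SZ)))))
  →11  S^4(Z)

Term B:
  start: add(add(add(Z, Z), add(SSZ, SSZ)), mul(Z, Z))
  →1  add(add(Z, add(SSZ, SSZ)), mul(Z, Z))
  →2  add(add(SSZ, SSZ), mul(Z, Z))
  →3  add(S(add(SZ, SSZ)), mul(Z, Z))
  →4  S(add(add(SZ, SSZ), mul(Z, Z)))
  →5  S(add(S(add(Z, SSZ)), mul(Z, Z)))
  →6  S(S(add(add(Z, SSZ), mul(Z, Z))))
  →7  S(S(add(SSZ, mul(Z, Z))))
  →8  S(S(S(add(SZ, mul(Z, Z)))))
  →9  S(S(S(S(add(Z, mul(Z, Z))))))
  →10  S(S(S(S(mul(Z, Z)))))
  →11  S^4(Z)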